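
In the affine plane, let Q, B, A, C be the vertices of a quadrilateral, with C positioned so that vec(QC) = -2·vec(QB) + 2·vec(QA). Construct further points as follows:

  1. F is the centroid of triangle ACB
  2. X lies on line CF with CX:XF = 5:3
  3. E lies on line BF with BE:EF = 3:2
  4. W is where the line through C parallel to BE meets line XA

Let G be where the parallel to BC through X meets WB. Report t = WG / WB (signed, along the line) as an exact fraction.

t = 19/8

Work in coordinates with Q = (0, 0), B = (1, 0), A = (0, 1), C = (-2, 2).
1. F is the centroid of triangle ACB ⇒ F = (-1/3, 1)
2. X lies on line CF with CX:XF = 5:3 ⇒ X = (-23/24, 11/8)
3. E lies on line BF with BE:EF = 3:2 ⇒ E = (1/5, 3/5)
4. W is where the line through C parallel to BE meets line XA ⇒ W = (-46/33, 17/11)
through X parallel to BC: direction (-3, 2); meets WB at G = (103/24, -17/8)
G = W + t·(B−W) with t = 19/8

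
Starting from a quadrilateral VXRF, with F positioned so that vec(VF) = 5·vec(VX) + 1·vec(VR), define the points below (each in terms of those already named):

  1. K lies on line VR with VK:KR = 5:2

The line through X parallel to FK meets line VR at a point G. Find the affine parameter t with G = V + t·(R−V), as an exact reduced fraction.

t = -2/35

Work in coordinates with V = (0, 0), X = (1, 0), R = (0, 1), F = (5, 1).
1. K lies on line VR with VK:KR = 5:2 ⇒ K = (0, 5/7)
through X parallel to FK: direction (-5, -2/7); meets VR at G = (0, -2/35)
G = V + t·(R−V) with t = -2/35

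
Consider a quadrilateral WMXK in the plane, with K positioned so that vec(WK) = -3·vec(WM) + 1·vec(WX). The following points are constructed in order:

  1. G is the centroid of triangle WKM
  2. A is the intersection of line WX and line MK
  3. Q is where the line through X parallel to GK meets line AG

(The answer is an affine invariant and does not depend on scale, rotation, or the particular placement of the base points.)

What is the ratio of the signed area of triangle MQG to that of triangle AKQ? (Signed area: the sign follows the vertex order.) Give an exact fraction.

Choose coordinates W = (0, 0), M = (1, 0), X = (0, 1), K = (-3, 1).
1. G is the centroid of triangle WKM ⇒ G = (-2/3, 1/3)
2. A is the intersection of line WX and line MK ⇒ A = (0, 1/4)
3. Q is where the line through X parallel to GK meets line AG ⇒ Q = (14/3, -1/3)
2·[MQG] = 2/3, 2·[AKQ] = -7/4
[MQG]:[AKQ] = 2/3:-7/4 = -8/21

[MQG]:[AKQ] = -8/21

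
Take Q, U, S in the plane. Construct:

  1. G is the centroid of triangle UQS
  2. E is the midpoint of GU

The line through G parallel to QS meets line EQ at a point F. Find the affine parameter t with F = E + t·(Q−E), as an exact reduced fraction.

t = 1/2

Choose coordinates Q = (0, 0), U = (1, 0), S = (0, 1).
1. G is the centroid of triangle UQS ⇒ G = (1/3, 1/3)
2. E is the midpoint of GU ⇒ E = (2/3, 1/6)
through G parallel to QS: direction (0, 1); meets EQ at F = (1/3, 1/12)
F = E + t·(Q−E) with t = 1/2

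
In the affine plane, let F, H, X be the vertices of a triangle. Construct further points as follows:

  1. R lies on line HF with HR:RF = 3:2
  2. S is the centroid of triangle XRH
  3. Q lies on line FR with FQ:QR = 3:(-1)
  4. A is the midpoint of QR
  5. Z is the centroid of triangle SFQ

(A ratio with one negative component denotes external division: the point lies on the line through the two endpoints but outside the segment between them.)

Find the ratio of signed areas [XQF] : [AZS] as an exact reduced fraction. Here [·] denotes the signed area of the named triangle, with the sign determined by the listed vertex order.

Assign F = (0, 0), H = (1, 0), X = (0, 1) — the answer is frame-independent, so this choice is without loss of generality.
1. R lies on line HF with HR:RF = 3:2 ⇒ R = (2/5, 0)
2. S is the centroid of triangle XRH ⇒ S = (7/15, 1/3)
3. Q lies on line FR with FQ:QR = 3:(-1) ⇒ Q = (3/5, 0)
4. A is the midpoint of QR ⇒ A = (1/2, 0)
5. Z is the centroid of triangle SFQ ⇒ Z = (16/45, 1/9)
2·[XQF] = -3/5, 2·[AZS] = -2/45
[XQF]:[AZS] = -3/5:-2/45 = 27/2

[XQF]:[AZS] = 27/2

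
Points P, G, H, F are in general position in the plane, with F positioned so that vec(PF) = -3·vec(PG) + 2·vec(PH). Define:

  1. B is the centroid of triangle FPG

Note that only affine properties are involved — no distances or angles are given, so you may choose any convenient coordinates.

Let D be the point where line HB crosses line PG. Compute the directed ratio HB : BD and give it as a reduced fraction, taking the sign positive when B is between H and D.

Choose coordinates P = (0, 0), G = (1, 0), H = (0, 1), F = (-3, 2).
1. B is the centroid of triangle FPG ⇒ B = (-2/3, 2/3)
line HB meets PG at D = (-2, 0)
B = H + t·(D−H) with t = 1/3, so HB:BD = 1/3:2/3

HB:BD = 1/2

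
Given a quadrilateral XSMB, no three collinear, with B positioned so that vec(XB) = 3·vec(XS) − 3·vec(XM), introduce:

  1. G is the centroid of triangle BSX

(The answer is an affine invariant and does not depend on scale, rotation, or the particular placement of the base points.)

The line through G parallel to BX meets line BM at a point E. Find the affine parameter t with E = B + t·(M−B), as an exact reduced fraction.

t = 1/3

Set X = (0, 0), S = (1, 0), M = (0, 1), B = (3, -3); any affine frame gives the same invariant.
1. G is the centroid of triangle BSX ⇒ G = (4/3, -1)
through G parallel to BX: direction (-3, 3); meets BM at E = (2, -5/3)
E = B + t·(M−B) with t = 1/3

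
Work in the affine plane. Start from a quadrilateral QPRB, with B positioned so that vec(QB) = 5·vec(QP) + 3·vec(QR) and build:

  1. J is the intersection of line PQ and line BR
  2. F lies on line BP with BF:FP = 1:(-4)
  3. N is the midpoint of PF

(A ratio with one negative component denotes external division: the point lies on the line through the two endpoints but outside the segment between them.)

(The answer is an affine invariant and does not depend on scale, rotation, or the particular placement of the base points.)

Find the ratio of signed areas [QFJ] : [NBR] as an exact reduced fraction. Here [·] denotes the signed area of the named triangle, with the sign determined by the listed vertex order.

Assign Q = (0, 0), P = (1, 0), R = (0, 1), B = (5, 3) — the answer is frame-independent, so this choice is without loss of generality.
1. J is the intersection of line PQ and line BR ⇒ J = (-5/2, 0)
2. F lies on line BP with BF:FP = 1:(-4) ⇒ F = (19/3, 4)
3. N is the midpoint of PF ⇒ N = (11/3, 2)
2·[QFJ] = 10, 2·[NBR] = 7/3
[QFJ]:[NBR] = 10:7/3 = 30/7

[QFJ]:[NBR] = 30/7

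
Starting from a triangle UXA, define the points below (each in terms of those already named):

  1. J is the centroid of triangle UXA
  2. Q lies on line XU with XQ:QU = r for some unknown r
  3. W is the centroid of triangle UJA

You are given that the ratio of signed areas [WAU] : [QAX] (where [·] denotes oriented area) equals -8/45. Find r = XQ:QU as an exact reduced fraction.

Choose coordinates U = (0, 0), X = (1, 0), A = (0, 1).
1. J is the centroid of triangle UXA ⇒ J = (1/3, 1/3)
2. With XQ:QU = r, write λ = r/(r+1) so Q = X + λ·(U−X); Q is affine-linear in λ
3. W is the centroid of triangle UJA ⇒ W = (1/9, 4/9)
Every point depending on Q is an affine combination of Q and λ-independent points, so each such coordinate is linear in λ; the λ² term in each signed area is a multiple of (U−X)×(U−X) = 0, so 2·[WAU] and 2·[QAX] are each linear in λ. Evaluating at λ=0 and λ=1:
  2·[WAU] = 1/9,   2·[QAX] = −λ
So [WAU]:[QAX] = (1/9) / (−λ). Setting this equal to -8/45:
  1/9 = -8/45·(−λ)  ⇒  λ = 5/8
Then r = λ/(1−λ) = (5/8)/(3/8) = 5/3. Check: with r = 5/3, Q = (3/8, 0) and [WAU]:[QAX] = -8/45 as required.

r = 5/3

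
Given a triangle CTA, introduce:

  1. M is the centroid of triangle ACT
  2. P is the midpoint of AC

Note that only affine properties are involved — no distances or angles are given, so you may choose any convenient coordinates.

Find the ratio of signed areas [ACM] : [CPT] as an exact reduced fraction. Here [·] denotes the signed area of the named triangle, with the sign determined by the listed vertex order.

[ACM]:[CPT] = -2/3

Assign C = (0, 0), T = (1, 0), A = (0, 1) — the answer is frame-independent, so this choice is without loss of generality.
1. M is the centroid of triangle ACT ⇒ M = (1/3, 1/3)
2. P is the midpoint of AC ⇒ P = (0, 1/2)
2·[ACM] = 1/3, 2·[CPT] = -1/2
[ACM]:[CPT] = 1/3:-1/2 = -2/3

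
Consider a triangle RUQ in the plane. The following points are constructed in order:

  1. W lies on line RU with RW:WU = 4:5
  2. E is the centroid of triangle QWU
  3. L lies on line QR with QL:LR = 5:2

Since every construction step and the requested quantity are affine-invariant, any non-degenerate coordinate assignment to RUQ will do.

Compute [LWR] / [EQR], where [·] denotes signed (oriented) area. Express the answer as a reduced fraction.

[LWR]:[EQR] = -24/91

Assign R = (0, 0), U = (1, 0), Q = (0, 1) — the answer is frame-independent, so this choice is without loss of generality.
1. W lies on line RU with RW:WU = 4:5 ⇒ W = (4/9, 0)
2. E is the centroid of triangle QWU ⇒ E = (13/27, 1/3)
3. L lies on line QR with QL:LR = 5:2 ⇒ L = (0, 2/7)
2·[LWR] = -8/63, 2·[EQR] = 13/27
[LWR]:[EQR] = -8/63:13/27 = -24/91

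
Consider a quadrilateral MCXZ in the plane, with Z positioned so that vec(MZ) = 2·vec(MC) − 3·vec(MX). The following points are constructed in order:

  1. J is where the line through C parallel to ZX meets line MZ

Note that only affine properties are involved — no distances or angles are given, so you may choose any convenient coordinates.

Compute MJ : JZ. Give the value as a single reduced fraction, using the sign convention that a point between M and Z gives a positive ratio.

Assign M = (0, 0), C = (1, 0), X = (0, 1), Z = (2, -3) — the answer is frame-independent, so this choice is without loss of generality.
1. J is where the line through C parallel to ZX meets line MZ ⇒ J = (4, -6)
J = M + t·(Z−M) with t = 2, so MJ:JZ = t:(1−t) = 2:-1

MJ:JZ = -2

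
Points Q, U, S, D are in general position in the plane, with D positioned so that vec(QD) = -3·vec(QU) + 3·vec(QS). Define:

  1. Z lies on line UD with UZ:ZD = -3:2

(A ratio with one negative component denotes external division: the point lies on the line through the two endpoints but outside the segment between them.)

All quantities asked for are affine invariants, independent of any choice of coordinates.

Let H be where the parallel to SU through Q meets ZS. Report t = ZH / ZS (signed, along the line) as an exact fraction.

Set Q = (0, 0), U = (1, 0), S = (0, 1), D = (-3, 3); any affine frame gives the same invariant.
1. Z lies on line UD with UZ:ZD = -3:2 ⇒ Z = (-11, 9)
through Q parallel to SU: direction (1, -1); meets ZS at H = (-11/3, 11/3)
H = Z + t·(S−Z) with t = 2/3

t = 2/3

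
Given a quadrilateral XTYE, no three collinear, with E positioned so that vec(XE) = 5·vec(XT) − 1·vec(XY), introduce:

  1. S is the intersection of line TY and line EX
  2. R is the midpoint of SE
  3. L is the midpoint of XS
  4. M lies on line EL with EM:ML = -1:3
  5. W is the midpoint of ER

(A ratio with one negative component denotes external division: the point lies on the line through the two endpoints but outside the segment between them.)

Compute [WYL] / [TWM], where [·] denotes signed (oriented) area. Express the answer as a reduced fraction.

[WYL]:[TWM] = 11/2

Set X = (0, 0), T = (1, 0), Y = (0, 1), E = (5, -1); any affine frame gives the same invariant.
1. S is the intersection of line TY and line EX ⇒ S = (5/4, -1/4)
2. R is the midpoint of SE ⇒ R = (25/8, -5/8)
3. L is the midpoint of XS ⇒ L = (5/8, -1/8)
4. M lies on line EL with EM:ML = -1:3 ⇒ M = (115/16, -23/16)
5. W is the midpoint of ER ⇒ W = (65/16, -13/16)
2·[WYL] = 55/16, 2·[TWM] = 5/8
[WYL]:[TWM] = 55/16:5/8 = 11/2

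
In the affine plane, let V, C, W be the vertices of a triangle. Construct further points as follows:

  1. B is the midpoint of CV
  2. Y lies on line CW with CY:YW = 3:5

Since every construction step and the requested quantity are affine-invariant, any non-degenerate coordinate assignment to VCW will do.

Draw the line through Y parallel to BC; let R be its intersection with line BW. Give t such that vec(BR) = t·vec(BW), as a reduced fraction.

Set V = (0, 0), C = (1, 0), W = (0, 1); any affine frame gives the same invariant.
1. B is the midpoint of CV ⇒ B = (1/2, 0)
2. Y lies on line CW with CY:YW = 3:5 ⇒ Y = (5/8, 3/8)
through Y parallel to BC: direction (1/2, 0); meets BW at R = (5/16, 3/8)
R = B + t·(W−B) with t = 3/8

t = 3/8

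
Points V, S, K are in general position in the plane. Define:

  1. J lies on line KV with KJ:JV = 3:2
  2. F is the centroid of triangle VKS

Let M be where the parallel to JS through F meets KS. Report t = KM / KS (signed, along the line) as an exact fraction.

t = 8/9

Assign V = (0, 0), S = (1, 0), K = (0, 1) — the answer is frame-independent, so this choice is without loss of generality.
1. J lies on line KV with KJ:JV = 3:2 ⇒ J = (0, 2/5)
2. F is the centroid of triangle VKS ⇒ F = (1/3, 1/3)
through F parallel to JS: direction (1, -2/5); meets KS at M = (8/9, 1/9)
M = K + t·(S−K) with t = 8/9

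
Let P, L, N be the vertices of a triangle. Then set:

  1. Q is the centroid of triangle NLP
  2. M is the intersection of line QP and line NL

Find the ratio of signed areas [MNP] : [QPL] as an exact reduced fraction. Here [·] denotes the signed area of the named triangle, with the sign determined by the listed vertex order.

[MNP]:[QPL] = 3/2

Assign P = (0, 0), L = (1, 0), N = (0, 1) — the answer is frame-independent, so this choice is without loss of generality.
1. Q is the centroid of triangle NLP ⇒ Q = (1/3, 1/3)
2. M is the intersection of line QP and line NL ⇒ M = (1/2, 1/2)
2·[MNP] = 1/2, 2·[QPL] = 1/3
[MNP]:[QPL] = 1/2:1/3 = 3/2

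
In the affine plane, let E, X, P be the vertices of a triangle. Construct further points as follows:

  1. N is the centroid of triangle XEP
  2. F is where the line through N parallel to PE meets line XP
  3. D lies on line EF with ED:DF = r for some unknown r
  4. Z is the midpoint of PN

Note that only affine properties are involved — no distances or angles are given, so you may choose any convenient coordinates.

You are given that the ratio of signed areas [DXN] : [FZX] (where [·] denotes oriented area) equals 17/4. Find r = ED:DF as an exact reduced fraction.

Assign E = (0, 0), X = (1, 0), P = (0, 1) — the answer is frame-independent, so this choice is without loss of generality.
1. N is the centroid of triangle XEP ⇒ N = (1/3, 1/3)
2. F is where the line through N parallel to PE meets line XP ⇒ F = (1/3, 2/3)
3. With ED:DF = r, write λ = r/(r+1) so D = E + λ·(F−E); D is affine-linear in λ
4. Z is the midpoint of PN ⇒ Z = (1/6, 2/3)
Every point depending on D is an affine combination of D and λ-independent points, so each such coordinate is linear in λ; the λ² term in each signed area is a multiple of (F−E)×(F−E) = 0, so 2·[DXN] and 2·[FZX] are each linear in λ. Evaluating at λ=0 and λ=1:
  2·[DXN] = -5/9·λ + 1/3,   2·[FZX] = 1/9
So [DXN]:[FZX] = (-5/9·λ + 1/3) / (1/9). Setting this equal to 17/4:
  -5/9·λ + 1/3 = 17/4·(1/9)  ⇒  λ = -1/4
Then r = λ/(1−λ) = (-1/4)/(5/4) = -1/5. Check: with r = -1/5, D = (-1/12, -1/6) and [DXN]:[FZX] = 17/4 as required.

r = -1/5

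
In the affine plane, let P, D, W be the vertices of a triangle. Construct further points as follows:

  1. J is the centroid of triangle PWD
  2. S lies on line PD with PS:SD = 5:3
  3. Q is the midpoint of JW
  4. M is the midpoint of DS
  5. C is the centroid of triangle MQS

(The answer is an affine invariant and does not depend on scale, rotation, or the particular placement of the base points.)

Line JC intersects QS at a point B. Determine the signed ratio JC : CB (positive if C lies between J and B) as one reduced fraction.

Work in coordinates with P = (0, 0), D = (1, 0), W = (0, 1).
1. J is the centroid of triangle PWD ⇒ J = (1/3, 1/3)
2. S lies on line PD with PS:SD = 5:3 ⇒ S = (5/8, 0)
3. Q is the midpoint of JW ⇒ Q = (1/6, 2/3)
4. M is the midpoint of DS ⇒ M = (13/16, 0)
5. C is the centroid of triangle MQS ⇒ C = (77/144, 2/9)
line JC meets QS at B = (125/288, 5/18)
C = J + t·(B−J) with t = 2, so JC:CB = 2:-1

JC:CB = -2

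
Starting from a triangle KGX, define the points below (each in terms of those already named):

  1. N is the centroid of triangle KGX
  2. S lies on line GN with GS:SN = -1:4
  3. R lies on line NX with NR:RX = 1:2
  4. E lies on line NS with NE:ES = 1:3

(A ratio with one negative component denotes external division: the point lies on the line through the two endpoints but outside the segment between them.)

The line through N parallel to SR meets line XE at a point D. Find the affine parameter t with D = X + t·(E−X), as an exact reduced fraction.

Set K = (0, 0), G = (1, 0), X = (0, 1); any affine frame gives the same invariant.
1. N is the centroid of triangle KGX ⇒ N = (1/3, 1/3)
2. S lies on line GN with GS:SN = -1:4 ⇒ S = (11/9, -1/9)
3. R lies on line NX with NR:RX = 1:2 ⇒ R = (2/9, 5/9)
4. E lies on line NS with NE:ES = 1:3 ⇒ E = (5/9, 2/9)
through N parallel to SR: direction (-1, 2/3); meets XE at D = (20/33, 5/33)
D = X + t·(E−X) with t = 12/11

t = 12/11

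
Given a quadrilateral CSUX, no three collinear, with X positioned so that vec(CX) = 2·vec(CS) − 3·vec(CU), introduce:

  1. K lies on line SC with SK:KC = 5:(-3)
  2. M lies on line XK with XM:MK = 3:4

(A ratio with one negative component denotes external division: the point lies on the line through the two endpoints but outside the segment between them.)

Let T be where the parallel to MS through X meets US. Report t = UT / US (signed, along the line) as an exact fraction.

t = 76/31

Assign C = (0, 0), S = (1, 0), U = (0, 1), X = (2, -3) — the answer is frame-independent, so this choice is without loss of generality.
1. K lies on line SC with SK:KC = 5:(-3) ⇒ K = (-3/2, 0)
2. M lies on line XK with XM:MK = 3:4 ⇒ M = (1/2, -12/7)
through X parallel to MS: direction (1/2, 12/7); meets US at T = (76/31, -45/31)
T = U + t·(S−U) with t = 76/31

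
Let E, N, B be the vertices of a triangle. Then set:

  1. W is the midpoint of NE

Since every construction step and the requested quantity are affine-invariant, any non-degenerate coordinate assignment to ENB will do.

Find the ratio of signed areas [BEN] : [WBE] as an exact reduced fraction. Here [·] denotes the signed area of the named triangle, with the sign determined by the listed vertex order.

[BEN]:[WBE] = 2

Choose coordinates E = (0, 0), N = (1, 0), B = (0, 1).
1. W is the midpoint of NE ⇒ W = (1/2, 0)
2·[BEN] = 1, 2·[WBE] = 1/2
[BEN]:[WBE] = 1:1/2 = 2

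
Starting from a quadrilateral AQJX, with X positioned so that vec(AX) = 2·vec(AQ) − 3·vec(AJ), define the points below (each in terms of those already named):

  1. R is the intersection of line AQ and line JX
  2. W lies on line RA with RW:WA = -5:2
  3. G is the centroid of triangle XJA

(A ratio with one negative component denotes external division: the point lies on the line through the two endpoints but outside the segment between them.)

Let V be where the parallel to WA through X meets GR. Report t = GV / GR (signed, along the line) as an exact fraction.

Choose coordinates A = (0, 0), Q = (1, 0), J = (0, 1), X = (2, -3).
1. R is the intersection of line AQ and line JX ⇒ R = (1/2, 0)
2. W lies on line RA with RW:WA = -5:2 ⇒ W = (-1/3, 0)
3. G is the centroid of triangle XJA ⇒ G = (2/3, -2/3)
through X parallel to WA: direction (1/3, 0); meets GR at V = (5/4, -3)
V = G + t·(R−G) with t = -7/2

t = -7/2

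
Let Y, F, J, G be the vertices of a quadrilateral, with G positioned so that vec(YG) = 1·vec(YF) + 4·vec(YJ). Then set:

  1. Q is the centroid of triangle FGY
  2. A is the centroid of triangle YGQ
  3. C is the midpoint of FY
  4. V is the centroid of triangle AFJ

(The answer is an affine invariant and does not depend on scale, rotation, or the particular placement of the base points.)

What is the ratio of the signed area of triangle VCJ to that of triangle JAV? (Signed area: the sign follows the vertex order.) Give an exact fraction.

[VCJ]:[JAV] = 13/12

Choose coordinates Y = (0, 0), F = (1, 0), J = (0, 1), G = (1, 4).
1. Q is the centroid of triangle FGY ⇒ Q = (2/3, 4/3)
2. A is the centroid of triangle YGQ ⇒ A = (5/9, 16/9)
3. C is the midpoint of FY ⇒ C = (1/2, 0)
4. V is the centroid of triangle AFJ ⇒ V = (14/27, 25/27)
2·[VCJ] = -13/27, 2·[JAV] = -4/9
[VCJ]:[JAV] = -13/27:-4/9 = 13/12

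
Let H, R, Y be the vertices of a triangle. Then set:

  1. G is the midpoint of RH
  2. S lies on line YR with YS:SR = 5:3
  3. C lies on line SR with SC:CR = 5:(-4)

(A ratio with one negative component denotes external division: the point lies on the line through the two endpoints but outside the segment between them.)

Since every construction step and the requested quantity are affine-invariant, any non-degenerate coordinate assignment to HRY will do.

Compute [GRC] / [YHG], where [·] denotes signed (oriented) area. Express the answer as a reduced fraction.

[GRC]:[YHG] = -3/2

Choose coordinates H = (0, 0), R = (1, 0), Y = (0, 1).
1. G is the midpoint of RH ⇒ G = (1/2, 0)
2. S lies on line YR with YS:SR = 5:3 ⇒ S = (5/8, 3/8)
3. C lies on line SR with SC:CR = 5:(-4) ⇒ C = (5/2, -3/2)
2·[GRC] = -3/4, 2·[YHG] = 1/2
[GRC]:[YHG] = -3/4:1/2 = -3/2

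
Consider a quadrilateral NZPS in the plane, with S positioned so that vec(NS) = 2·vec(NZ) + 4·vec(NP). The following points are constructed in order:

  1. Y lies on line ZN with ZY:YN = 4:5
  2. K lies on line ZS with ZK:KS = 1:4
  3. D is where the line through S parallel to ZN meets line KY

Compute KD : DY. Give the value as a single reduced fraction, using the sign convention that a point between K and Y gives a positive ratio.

Choose coordinates N = (0, 0), Z = (1, 0), P = (0, 1), S = (2, 4).
1. Y lies on line ZN with ZY:YN = 4:5 ⇒ Y = (5/9, 0)
2. K lies on line ZS with ZK:KS = 1:4 ⇒ K = (6/5, 4/5)
3. D is where the line through S parallel to ZN meets line KY ⇒ D = (34/9, 4)
D = K + t·(Y−K) with t = -4, so KD:DY = t:(1−t) = -4:5

KD:DY = -4/5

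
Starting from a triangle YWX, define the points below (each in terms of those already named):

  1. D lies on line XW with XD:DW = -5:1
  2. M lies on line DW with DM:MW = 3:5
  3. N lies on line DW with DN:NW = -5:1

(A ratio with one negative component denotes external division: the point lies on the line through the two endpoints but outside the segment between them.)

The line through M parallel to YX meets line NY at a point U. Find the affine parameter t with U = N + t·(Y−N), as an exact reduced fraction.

t = -7/30

Set Y = (0, 0), W = (1, 0), X = (0, 1); any affine frame gives the same invariant.
1. D lies on line XW with XD:DW = -5:1 ⇒ D = (5/4, -1/4)
2. M lies on line DW with DM:MW = 3:5 ⇒ M = (37/32, -5/32)
3. N lies on line DW with DN:NW = -5:1 ⇒ N = (15/16, 1/16)
through M parallel to YX: direction (0, 1); meets NY at U = (37/32, 37/480)
U = N + t·(Y−N) with t = -7/30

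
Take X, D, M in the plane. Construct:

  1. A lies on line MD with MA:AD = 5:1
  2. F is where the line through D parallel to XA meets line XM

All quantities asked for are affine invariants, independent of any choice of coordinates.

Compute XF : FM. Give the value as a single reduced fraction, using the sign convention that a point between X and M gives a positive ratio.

Assign X = (0, 0), D = (1, 0), M = (0, 1) — the answer is frame-independent, so this choice is without loss of generality.
1. A lies on line MD with MA:AD = 5:1 ⇒ A = (5/6, 1/6)
2. F is where the line through D parallel to XA meets line XM ⇒ F = (0, -1/5)
F = X + t·(M−X) with t = -1/5, so XF:FM = t:(1−t) = -1/5:6/5

XF:FM = -1/6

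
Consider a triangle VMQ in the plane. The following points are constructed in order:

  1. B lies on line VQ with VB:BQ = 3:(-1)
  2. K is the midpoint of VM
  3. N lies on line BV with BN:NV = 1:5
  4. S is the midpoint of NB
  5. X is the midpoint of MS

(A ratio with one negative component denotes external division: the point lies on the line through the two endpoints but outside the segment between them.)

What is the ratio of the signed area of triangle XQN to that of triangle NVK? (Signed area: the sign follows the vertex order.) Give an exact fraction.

Choose coordinates V = (0, 0), M = (1, 0), Q = (0, 1).
1. B lies on line VQ with VB:BQ = 3:(-1) ⇒ B = (0, 3/2)
2. K is the midpoint of VM ⇒ K = (1/2, 0)
3. N lies on line BV with BN:NV = 1:5 ⇒ N = (0, 5/4)
4. S is the midpoint of NB ⇒ S = (0, 11/8)
5. X is the midpoint of MS ⇒ X = (1/2, 11/16)
2·[XQN] = -1/8, 2·[NVK] = 5/8
[XQN]:[NVK] = -1/8:5/8 = -1/5

[XQN]:[NVK] = -1/5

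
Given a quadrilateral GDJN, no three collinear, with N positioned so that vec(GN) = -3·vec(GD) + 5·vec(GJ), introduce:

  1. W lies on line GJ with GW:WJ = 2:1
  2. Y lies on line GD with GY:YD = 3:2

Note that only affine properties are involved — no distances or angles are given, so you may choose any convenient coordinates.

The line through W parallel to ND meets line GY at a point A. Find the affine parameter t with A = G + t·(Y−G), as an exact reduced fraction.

Choose coordinates G = (0, 0), D = (1, 0), J = (0, 1), N = (-3, 5).
1. W lies on line GJ with GW:WJ = 2:1 ⇒ W = (0, 2/3)
2. Y lies on line GD with GY:YD = 3:2 ⇒ Y = (3/5, 0)
through W parallel to ND: direction (4, -5); meets GY at A = (8/15, 0)
A = G + t·(Y−G) with t = 8/9

t = 8/9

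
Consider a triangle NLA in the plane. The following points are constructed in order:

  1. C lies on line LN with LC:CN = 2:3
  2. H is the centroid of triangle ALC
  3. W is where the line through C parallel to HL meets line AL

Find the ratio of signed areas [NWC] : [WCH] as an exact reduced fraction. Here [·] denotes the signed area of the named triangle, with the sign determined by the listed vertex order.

[NWC]:[WCH] = -3/2

Assign N = (0, 0), L = (1, 0), A = (0, 1) — the answer is frame-independent, so this choice is without loss of generality.
1. C lies on line LN with LC:CN = 2:3 ⇒ C = (3/5, 0)
2. H is the centroid of triangle ALC ⇒ H = (8/15, 1/3)
3. W is where the line through C parallel to HL meets line AL ⇒ W = (2, -1)
2·[NWC] = 3/5, 2·[WCH] = -2/5
[NWC]:[WCH] = 3/5:-2/5 = -3/2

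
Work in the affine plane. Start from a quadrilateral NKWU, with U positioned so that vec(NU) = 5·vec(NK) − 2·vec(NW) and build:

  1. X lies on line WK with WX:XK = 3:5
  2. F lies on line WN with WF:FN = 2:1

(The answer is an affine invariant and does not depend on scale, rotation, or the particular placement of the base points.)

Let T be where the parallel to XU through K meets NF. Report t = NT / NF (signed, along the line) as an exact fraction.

Work in coordinates with N = (0, 0), K = (1, 0), W = (0, 1), U = (5, -2).
1. X lies on line WK with WX:XK = 3:5 ⇒ X = (3/8, 5/8)
2. F lies on line WN with WF:FN = 2:1 ⇒ F = (0, 1/3)
through K parallel to XU: direction (37/8, -21/8); meets NF at T = (0, 21/37)
T = N + t·(F−N) with t = 63/37

t = 63/37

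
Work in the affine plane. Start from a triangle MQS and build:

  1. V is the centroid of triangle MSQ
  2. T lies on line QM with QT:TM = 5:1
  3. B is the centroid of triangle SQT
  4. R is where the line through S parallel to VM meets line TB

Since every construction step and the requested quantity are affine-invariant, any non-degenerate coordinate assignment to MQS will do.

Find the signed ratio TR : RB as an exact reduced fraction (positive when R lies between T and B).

TR:RB = -21/19

Choose coordinates M = (0, 0), Q = (1, 0), S = (0, 1).
1. V is the centroid of triangle MSQ ⇒ V = (1/3, 1/3)
2. T lies on line QM with QT:TM = 5:1 ⇒ T = (1/6, 0)
3. B is the centroid of triangle SQT ⇒ B = (7/18, 1/3)
4. R is where the line through S parallel to VM meets line TB ⇒ R = (5/2, 7/2)
R = T + t·(B−T) with t = 21/2, so TR:RB = t:(1−t) = 21/2:-19/2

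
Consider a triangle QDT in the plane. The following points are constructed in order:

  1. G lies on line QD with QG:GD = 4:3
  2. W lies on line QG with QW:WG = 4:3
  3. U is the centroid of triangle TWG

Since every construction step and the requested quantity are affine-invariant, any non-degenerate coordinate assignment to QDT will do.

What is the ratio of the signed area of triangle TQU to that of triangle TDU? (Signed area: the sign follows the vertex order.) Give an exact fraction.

[TQU]:[TDU] = -22/27

Set Q = (0, 0), D = (1, 0), T = (0, 1); any affine frame gives the same invariant.
1. G lies on line QD with QG:GD = 4:3 ⇒ G = (4/7, 0)
2. W lies on line QG with QW:WG = 4:3 ⇒ W = (16/49, 0)
3. U is the centroid of triangle TWG ⇒ U = (44/147, 1/3)
2·[TQU] = 44/147, 2·[TDU] = -18/49
[TQU]:[TDU] = 44/147:-18/49 = -22/27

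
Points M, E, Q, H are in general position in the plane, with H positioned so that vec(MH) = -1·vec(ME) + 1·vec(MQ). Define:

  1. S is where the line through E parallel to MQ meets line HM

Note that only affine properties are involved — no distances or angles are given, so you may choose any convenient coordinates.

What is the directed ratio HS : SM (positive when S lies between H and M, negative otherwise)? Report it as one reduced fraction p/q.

HS:SM = -2

Set M = (0, 0), E = (1, 0), Q = (0, 1), H = (-1, 1); any affine frame gives the same invariant.
1. S is where the line through E parallel to MQ meets line HM ⇒ S = (1, -1)
S = H + t·(M−H) with t = 2, so HS:SM = t:(1−t) = 2:-1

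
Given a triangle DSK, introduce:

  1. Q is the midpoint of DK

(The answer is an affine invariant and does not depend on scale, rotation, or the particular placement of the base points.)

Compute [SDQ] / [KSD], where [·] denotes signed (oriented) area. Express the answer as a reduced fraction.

[SDQ]:[KSD] = 1/2

Work in coordinates with D = (0, 0), S = (1, 0), K = (0, 1).
1. Q is the midpoint of DK ⇒ Q = (0, 1/2)
2·[SDQ] = -1/2, 2·[KSD] = -1
[SDQ]:[KSD] = -1/2:-1 = 1/2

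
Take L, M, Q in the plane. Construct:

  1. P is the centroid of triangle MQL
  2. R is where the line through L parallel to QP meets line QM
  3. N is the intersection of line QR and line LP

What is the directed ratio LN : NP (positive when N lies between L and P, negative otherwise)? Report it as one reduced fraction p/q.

LN:NP = -3

Work in coordinates with L = (0, 0), M = (1, 0), Q = (0, 1).
1. P is the centroid of triangle MQL ⇒ P = (1/3, 1/3)
2. R is where the line through L parallel to QP meets line QM ⇒ R = (-1, 2)
3. N is the intersection of line QR and line LP ⇒ N = (1/2, 1/2)
N = L + t·(P−L) with t = 3/2, so LN:NP = t:(1−t) = 3/2:-1/2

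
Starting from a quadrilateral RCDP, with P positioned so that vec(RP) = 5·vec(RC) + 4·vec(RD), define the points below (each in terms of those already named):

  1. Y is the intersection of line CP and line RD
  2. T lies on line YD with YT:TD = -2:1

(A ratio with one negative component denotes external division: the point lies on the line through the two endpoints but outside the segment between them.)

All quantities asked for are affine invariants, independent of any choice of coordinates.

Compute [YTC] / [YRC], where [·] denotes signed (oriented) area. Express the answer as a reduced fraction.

[YTC]:[YRC] = 4

Work in coordinates with R = (0, 0), C = (1, 0), D = (0, 1), P = (5, 4).
1. Y is the intersection of line CP and line RD ⇒ Y = (0, -1)
2. T lies on line YD with YT:TD = -2:1 ⇒ T = (0, 3)
2·[YTC] = -4, 2·[YRC] = -1
[YTC]:[YRC] = -4:-1 = 4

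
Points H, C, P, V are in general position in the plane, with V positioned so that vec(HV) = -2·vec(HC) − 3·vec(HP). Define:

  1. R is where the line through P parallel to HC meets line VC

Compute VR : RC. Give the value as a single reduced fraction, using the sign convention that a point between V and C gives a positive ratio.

VR:RC = -4

Assign H = (0, 0), C = (1, 0), P = (0, 1), V = (-2, -3) — the answer is frame-independent, so this choice is without loss of generality.
1. R is where the line through P parallel to HC meets line VC ⇒ R = (2, 1)
R = V + t·(C−V) with t = 4/3, so VR:RC = t:(1−t) = 4/3:-1/3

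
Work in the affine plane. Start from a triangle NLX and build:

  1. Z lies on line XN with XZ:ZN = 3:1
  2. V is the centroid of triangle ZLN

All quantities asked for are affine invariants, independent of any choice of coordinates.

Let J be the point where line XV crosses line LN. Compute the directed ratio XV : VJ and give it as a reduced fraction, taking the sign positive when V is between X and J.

XV:VJ = 11

Work in coordinates with N = (0, 0), L = (1, 0), X = (0, 1).
1. Z lies on line XN with XZ:ZN = 3:1 ⇒ Z = (0, 1/4)
2. V is the centroid of triangle ZLN ⇒ V = (1/3, 1/12)
line XV meets LN at J = (4/11, 0)
V = X + t·(J−X) with t = 11/12, so XV:VJ = 11/12:1/12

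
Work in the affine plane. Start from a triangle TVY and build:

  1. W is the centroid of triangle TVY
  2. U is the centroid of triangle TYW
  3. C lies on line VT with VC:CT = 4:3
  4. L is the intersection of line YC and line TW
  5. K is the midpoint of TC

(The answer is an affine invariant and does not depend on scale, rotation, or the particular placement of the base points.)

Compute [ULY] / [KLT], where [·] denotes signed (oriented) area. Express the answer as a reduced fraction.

[ULY]:[KLT] = 112/81

Set T = (0, 0), V = (1, 0), Y = (0, 1); any affine frame gives the same invariant.
1. W is the centroid of triangle TVY ⇒ W = (1/3, 1/3)
2. U is the centroid of triangle TYW ⇒ U = (1/9, 4/9)
3. C lies on line VT with VC:CT = 4:3 ⇒ C = (3/7, 0)
4. L is the intersection of line YC and line TW ⇒ L = (3/10, 3/10)
5. K is the midpoint of TC ⇒ K = (3/14, 0)
2·[ULY] = 4/45, 2·[KLT] = 9/140
[ULY]:[KLT] = 4/45:9/140 = 112/81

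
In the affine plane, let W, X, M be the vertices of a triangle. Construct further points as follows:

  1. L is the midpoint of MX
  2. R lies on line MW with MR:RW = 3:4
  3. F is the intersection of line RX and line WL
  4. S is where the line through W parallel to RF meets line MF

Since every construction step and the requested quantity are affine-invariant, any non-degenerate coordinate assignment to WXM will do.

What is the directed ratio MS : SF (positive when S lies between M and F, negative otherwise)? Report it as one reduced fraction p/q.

MS:SF = -7/4

Work in coordinates with W = (0, 0), X = (1, 0), M = (0, 1).
1. L is the midpoint of MX ⇒ L = (1/2, 1/2)
2. R lies on line MW with MR:RW = 3:4 ⇒ R = (0, 4/7)
3. F is the intersection of line RX and line WL ⇒ F = (4/11, 4/11)
4. S is where the line through W parallel to RF meets line MF ⇒ S = (28/33, -16/33)
S = M + t·(F−M) with t = 7/3, so MS:SF = t:(1−t) = 7/3:-4/3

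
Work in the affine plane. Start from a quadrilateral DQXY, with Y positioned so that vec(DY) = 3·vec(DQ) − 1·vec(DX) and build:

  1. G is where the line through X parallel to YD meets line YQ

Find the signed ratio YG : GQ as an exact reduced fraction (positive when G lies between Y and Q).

YG:GQ = -3/2

Work in coordinates with D = (0, 0), Q = (1, 0), X = (0, 1), Y = (3, -1).
1. G is where the line through X parallel to YD meets line YQ ⇒ G = (-3, 2)
G = Y + t·(Q−Y) with t = 3, so YG:GQ = t:(1−t) = 3:-2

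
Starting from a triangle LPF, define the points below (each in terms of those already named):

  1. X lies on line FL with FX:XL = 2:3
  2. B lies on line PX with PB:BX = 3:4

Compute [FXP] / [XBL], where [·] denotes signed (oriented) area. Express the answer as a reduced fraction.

Assign L = (0, 0), P = (1, 0), F = (0, 1) — the answer is frame-independent, so this choice is without loss of generality.
1. X lies on line FL with FX:XL = 2:3 ⇒ X = (0, 3/5)
2. B lies on line PX with PB:BX = 3:4 ⇒ B = (4/7, 9/35)
2·[FXP] = 2/5, 2·[XBL] = -12/35
[FXP]:[XBL] = 2/5:-12/35 = -7/6

[FXP]:[XBL] = -7/6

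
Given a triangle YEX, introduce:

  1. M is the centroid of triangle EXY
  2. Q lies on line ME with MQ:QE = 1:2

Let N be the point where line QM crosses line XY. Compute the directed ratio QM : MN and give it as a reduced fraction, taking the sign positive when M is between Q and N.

Set Y = (0, 0), E = (1, 0), X = (0, 1); any affine frame gives the same invariant.
1. M is the centroid of triangle EXY ⇒ M = (1/3, 1/3)
2. Q lies on line ME with MQ:QE = 1:2 ⇒ Q = (5/9, 2/9)
line QM meets XY at N = (0, 1/2)
M = Q + t·(N−Q) with t = 2/5, so QM:MN = 2/5:3/5

QM:MN = 2/3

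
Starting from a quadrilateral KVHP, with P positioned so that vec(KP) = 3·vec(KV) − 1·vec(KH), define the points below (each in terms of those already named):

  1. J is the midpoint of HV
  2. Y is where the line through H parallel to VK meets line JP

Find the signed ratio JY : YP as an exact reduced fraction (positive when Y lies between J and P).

JY:YP = -1/4

Set K = (0, 0), V = (1, 0), H = (0, 1), P = (3, -1); any affine frame gives the same invariant.
1. J is the midpoint of HV ⇒ J = (1/2, 1/2)
2. Y is where the line through H parallel to VK meets line JP ⇒ Y = (-1/3, 1)
Y = J + t·(P−J) with t = -1/3, so JY:YP = t:(1−t) = -1/3:4/3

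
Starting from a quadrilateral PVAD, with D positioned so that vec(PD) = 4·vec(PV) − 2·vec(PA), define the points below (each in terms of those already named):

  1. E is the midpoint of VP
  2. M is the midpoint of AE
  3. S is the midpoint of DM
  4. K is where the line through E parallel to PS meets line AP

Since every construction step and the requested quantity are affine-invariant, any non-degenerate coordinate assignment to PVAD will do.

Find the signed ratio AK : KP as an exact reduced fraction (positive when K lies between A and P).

Set P = (0, 0), V = (1, 0), A = (0, 1), D = (4, -2); any affine frame gives the same invariant.
1. E is the midpoint of VP ⇒ E = (1/2, 0)
2. M is the midpoint of AE ⇒ M = (1/4, 1/2)
3. S is the midpoint of DM ⇒ S = (17/8, -3/4)
4. K is where the line through E parallel to PS meets line AP ⇒ K = (0, 3/17)
K = A + t·(P−A) with t = 14/17, so AK:KP = t:(1−t) = 14/17:3/17

AK:KP = 14/3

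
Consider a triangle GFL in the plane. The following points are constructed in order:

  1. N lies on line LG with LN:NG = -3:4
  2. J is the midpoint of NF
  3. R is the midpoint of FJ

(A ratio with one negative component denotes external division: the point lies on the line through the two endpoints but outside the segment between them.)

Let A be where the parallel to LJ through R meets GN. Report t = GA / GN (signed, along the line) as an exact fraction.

Set G = (0, 0), F = (1, 0), L = (0, 1); any affine frame gives the same invariant.
1. N lies on line LG with LN:NG = -3:4 ⇒ N = (0, 4)
2. J is the midpoint of NF ⇒ J = (1/2, 2)
3. R is the midpoint of FJ ⇒ R = (3/4, 1)
through R parallel to LJ: direction (1/2, 1); meets GN at A = (0, -1/2)
A = G + t·(N−G) with t = -1/8

t = -1/8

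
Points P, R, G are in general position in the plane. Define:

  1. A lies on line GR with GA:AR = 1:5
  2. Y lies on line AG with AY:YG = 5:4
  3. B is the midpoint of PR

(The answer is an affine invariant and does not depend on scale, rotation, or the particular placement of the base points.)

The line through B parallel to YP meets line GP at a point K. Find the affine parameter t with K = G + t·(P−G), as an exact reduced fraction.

Choose coordinates P = (0, 0), R = (1, 0), G = (0, 1).
1. A lies on line GR with GA:AR = 1:5 ⇒ A = (1/6, 5/6)
2. Y lies on line AG with AY:YG = 5:4 ⇒ Y = (2/27, 25/27)
3. B is the midpoint of PR ⇒ B = (1/2, 0)
through B parallel to YP: direction (-2/27, -25/27); meets GP at K = (0, -25/4)
K = G + t·(P−G) with t = 29/4

t = 29/4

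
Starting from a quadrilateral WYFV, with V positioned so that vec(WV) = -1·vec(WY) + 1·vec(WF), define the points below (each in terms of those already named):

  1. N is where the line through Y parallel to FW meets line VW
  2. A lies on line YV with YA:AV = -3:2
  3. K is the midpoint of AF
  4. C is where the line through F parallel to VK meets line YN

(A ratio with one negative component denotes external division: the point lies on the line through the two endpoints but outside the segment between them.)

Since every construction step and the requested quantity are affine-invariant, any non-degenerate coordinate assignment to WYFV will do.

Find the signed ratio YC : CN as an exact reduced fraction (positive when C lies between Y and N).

Work in coordinates with W = (0, 0), Y = (1, 0), F = (0, 1), V = (-1, 1).
1. N is where the line through Y parallel to FW meets line VW ⇒ N = (1, -1)
2. A lies on line YV with YA:AV = -3:2 ⇒ A = (-5, 3)
3. K is the midpoint of AF ⇒ K = (-5/2, 2)
4. C is where the line through F parallel to VK meets line YN ⇒ C = (1, 1/3)
C = Y + t·(N−Y) with t = -1/3, so YC:CN = t:(1−t) = -1/3:4/3

YC:CN = -1/4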